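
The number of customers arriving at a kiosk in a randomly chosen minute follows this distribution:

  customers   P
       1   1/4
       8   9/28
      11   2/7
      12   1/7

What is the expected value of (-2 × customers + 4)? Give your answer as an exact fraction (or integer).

-159/14

E[-2x+4] = (1/4)·2 + (9/28)·(-12) + (2/7)·(-18) + (1/7)·(-20)
     = -159/14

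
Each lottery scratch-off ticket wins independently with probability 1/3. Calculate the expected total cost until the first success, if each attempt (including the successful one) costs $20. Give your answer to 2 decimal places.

E[#attempts] = 1/p = 3; E[cost] = 20·3 = 60.
≈ 60.00

$60.00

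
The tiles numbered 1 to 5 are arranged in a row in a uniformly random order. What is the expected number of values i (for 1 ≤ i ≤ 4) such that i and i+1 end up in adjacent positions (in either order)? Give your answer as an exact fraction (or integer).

For each i ∈ {1,…,4}, let Xᵢ = 1 if i and i+1 are adjacent. P(Xᵢ=1) = 2·(5−1)!/5! = 2/5.
By linearity, E[ΣXᵢ] = (4)·(2/5) = 8/5.

8/5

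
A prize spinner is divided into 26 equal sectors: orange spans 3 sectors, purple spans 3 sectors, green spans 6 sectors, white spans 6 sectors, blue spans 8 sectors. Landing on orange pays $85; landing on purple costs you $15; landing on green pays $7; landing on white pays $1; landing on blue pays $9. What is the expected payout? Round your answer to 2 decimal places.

$12.69

E[payout] = (3/26)·85 + (3/26)·(-15) + (6/26)·7 + (6/26)·1 + (8/26)·9 = 165/13
≈ $12.69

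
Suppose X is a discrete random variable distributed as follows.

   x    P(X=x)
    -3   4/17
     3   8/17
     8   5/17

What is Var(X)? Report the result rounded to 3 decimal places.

E[X] = (4/17)·(-3) + (8/17)·3 + (5/17)·8 = 52/17
E[X²] = (4/17)·9 + (8/17)·9 + (5/17)·64 = 428/17
Var(X) = 428/17 − (52/17)² = 4572/289 ≈ 15.820

15.820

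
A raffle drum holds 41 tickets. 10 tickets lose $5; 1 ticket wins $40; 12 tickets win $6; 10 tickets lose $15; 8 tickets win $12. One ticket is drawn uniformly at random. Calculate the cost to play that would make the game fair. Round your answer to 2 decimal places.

E[payout] = (10/41)·(-5) + (1/41)·40 + (12/41)·6 + (10/41)·(-15) + (8/41)·12 = 8/41
Fair fee = E[payout] = 8/41 ≈ $0.20

$0.20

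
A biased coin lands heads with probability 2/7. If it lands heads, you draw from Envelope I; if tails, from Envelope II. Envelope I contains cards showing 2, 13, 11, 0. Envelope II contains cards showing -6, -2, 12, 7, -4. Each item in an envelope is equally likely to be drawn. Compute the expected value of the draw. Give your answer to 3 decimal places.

E[X | Envelope I] = (2 + 13 + 11 + 0)/4 = 13/2
E[X | Envelope II] = (-6 − 2 + 12 + 7 − 4)/5 = 7/5
E[X] = (2/7)·13/2 + (5/7)·7/5 = 20/7 ≈ 2.857

2.857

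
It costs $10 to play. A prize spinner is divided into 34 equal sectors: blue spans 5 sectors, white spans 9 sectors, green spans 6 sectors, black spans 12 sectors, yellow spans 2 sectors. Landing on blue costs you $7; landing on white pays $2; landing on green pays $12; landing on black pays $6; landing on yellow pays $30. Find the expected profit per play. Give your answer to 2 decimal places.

-$4.50

E[payout] = (5/34)·(-7) + (9/34)·2 + (6/34)·12 + (12/34)·6 + (2/34)·30 = 11/2
Expected profit = 11/2 − 10 = -9/2 ≈ -$4.50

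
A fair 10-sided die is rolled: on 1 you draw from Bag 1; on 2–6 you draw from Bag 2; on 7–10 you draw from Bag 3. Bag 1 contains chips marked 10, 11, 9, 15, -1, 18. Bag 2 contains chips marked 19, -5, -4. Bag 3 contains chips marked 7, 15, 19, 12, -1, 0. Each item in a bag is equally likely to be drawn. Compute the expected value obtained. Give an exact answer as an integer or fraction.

37/6

E[X | Bag 1] = (10 + 11 + 9 + 15 − 1 + 18)/6 = 31/3
E[X | Bag 2] = (19 − 5 − 4)/3 = 10/3
E[X | Bag 3] = (7 + 15 + 19 + 12 − 1 + 0)/6 = 26/3
E[X] = (1/10)·31/3 + (1/2)·10/3 + (2/5)·26/3 = 37/6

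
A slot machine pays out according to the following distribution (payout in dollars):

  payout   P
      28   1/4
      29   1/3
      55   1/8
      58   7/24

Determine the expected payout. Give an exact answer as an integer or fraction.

E[X] = (1/4)·28 + (1/3)·29 + (1/8)·55 + (7/24)·58
     = 971/24

971/24 dollars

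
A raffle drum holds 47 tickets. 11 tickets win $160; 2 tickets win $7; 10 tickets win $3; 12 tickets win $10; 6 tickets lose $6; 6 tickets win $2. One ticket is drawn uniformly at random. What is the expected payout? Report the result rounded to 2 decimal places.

E[payout] = (11/47)·160 + (2/47)·7 + (10/47)·3 + (12/47)·10 + (6/47)·(-6) + (6/47)·2 = 1900/47
≈ $40.43

$40.43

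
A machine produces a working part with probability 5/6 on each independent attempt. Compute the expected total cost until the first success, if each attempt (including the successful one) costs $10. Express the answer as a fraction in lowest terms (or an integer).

E[#attempts] = 1/p = 6/5; E[cost] = 10·6/5 = 12.

$12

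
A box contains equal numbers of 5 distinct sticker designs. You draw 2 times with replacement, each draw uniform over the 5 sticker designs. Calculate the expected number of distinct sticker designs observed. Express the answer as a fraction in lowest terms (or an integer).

Let Xⱼ=1 if type j appears at least once. P(Xⱼ=1) = 1 − ((5−1)/5)^2 = 9/25.
E[#distinct] = 5·9/25 = 9/5.

9/5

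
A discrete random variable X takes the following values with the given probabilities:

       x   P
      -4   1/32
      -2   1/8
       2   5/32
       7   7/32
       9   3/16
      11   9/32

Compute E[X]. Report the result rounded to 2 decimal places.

6.25

E[X] = (1/32)·(-4) + (1/8)·(-2) + (5/32)·2 + (7/32)·7 + (3/16)·9 + (9/32)·11
     = 25/4 ≈ 6.25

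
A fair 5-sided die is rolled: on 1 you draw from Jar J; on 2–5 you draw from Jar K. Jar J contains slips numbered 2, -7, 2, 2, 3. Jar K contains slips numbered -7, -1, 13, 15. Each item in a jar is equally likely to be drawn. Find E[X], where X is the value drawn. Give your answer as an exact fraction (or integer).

E[X | Jar J] = (2 − 7 + 2 + 2 + 3)/5 = 2/5
E[X | Jar K] = (-7 − 1 + 13 + 15)/4 = 5
E[X] = (1/5)·2/5 + (4/5)·5 = 102/25

102/25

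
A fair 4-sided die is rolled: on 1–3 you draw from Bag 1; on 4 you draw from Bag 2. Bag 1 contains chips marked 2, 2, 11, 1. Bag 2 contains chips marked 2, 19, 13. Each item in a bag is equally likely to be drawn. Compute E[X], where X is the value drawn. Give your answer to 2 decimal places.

E[X | Bag 1] = (2 + 2 + 11 + 1)/4 = 4
E[X | Bag 2] = (2 + 19 + 13)/3 = 34/3
E[X] = (3/4)·4 + (1/4)·34/3 = 35/6 ≈ 5.83

5.83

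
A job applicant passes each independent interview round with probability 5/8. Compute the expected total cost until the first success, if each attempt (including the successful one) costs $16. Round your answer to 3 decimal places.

E[#attempts] = 1/p = 8/5; E[cost] = 16·8/5 = 128/5.
≈ 25.600

$25.600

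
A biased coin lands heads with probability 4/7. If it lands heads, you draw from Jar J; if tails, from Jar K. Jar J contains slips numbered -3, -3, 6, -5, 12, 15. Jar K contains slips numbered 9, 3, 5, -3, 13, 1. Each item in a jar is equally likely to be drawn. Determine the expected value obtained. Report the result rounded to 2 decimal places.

E[X | Jar J] = (-3 − 3 + 6 − 5 + 12 + 15)/6 = 11/3
E[X | Jar K] = (9 + 3 + 5 − 3 + 13 + 1)/6 = 14/3
E[X] = (4/7)·11/3 + (3/7)·14/3 = 86/21 ≈ 4.10

4.10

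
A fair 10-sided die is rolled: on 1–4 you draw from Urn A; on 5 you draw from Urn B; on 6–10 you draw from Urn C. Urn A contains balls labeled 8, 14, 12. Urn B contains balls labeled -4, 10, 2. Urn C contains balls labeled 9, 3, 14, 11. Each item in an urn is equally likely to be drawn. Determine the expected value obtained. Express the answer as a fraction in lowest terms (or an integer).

377/40

E[X | Urn A] = (8 + 14 + 12)/3 = 34/3
E[X | Urn B] = (-4 + 10 + 2)/3 = 8/3
E[X | Urn C] = (9 + 3 + 14 + 11)/4 = 37/4
E[X] = (2/5)·34/3 + (1/10)·8/3 + (1/2)·37/4 = 377/40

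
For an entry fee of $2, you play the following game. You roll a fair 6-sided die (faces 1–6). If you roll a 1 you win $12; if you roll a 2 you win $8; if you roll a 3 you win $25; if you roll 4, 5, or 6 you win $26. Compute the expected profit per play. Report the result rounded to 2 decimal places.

E[payout] = (1/6)·8 + (1/6)·12 + (1/6)·25 + (1/2)·26 = 41/2
Expected profit = 41/2 − 2 = 37/2 ≈ $18.50

$18.50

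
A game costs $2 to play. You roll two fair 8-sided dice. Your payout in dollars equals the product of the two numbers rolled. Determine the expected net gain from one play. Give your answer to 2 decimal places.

Distribution of the product of the two numbers rolled: 1 w.p. 1/64, 2 w.p. 1/32, 3 w.p. 1/32, 4 w.p. 3/64, 5 w.p. 1/32, 6 w.p. 1/16, …
E[payout] = (1/64)·1 + (1/32)·2 + (1/32)·3 + (3/64)·4 + (1/32)·5 + (1/16)·6 + (1/32)·7 + (1/16)·8 + (1/64)·9 + (1/32)·10 + (1/16)·12 + (1/32)·14 + (1/32)·15 + (3/64)·16 + (1/32)·18 + (1/32)·20 + (1/32)·21 + (1/16)·24 + (1/64)·25 + (1/32)·28 + (1/32)·30 + (1/32)·32 + (1/32)·35 + (1/64)·36 + (1/32)·40 + (1/32)·42 + (1/32)·48 + (1/64)·49 + (1/32)·56 + (1/64)·64 = 81/4
Expected profit = 81/4 − 2 = 73/4 ≈ $18.25

$18.25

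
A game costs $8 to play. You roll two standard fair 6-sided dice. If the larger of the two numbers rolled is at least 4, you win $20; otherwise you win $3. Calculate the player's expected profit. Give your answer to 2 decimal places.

$7.75

E[payout] = (1/4)·3 + (3/4)·20 = 63/4
Expected profit = 63/4 − 8 = 31/4 ≈ $7.75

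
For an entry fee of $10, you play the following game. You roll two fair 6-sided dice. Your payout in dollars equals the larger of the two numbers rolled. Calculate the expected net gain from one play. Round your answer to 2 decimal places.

Distribution of the larger of the two numbers rolled: 1 w.p. 1/36, 2 w.p. 1/12, 3 w.p. 5/36, 4 w.p. 7/36, 5 w.p. 1/4, 6 w.p. 11/36
E[payout] = (1/36)·1 + (1/12)·2 + (5/36)·3 + (7/36)·4 + (1/4)·5 + (11/36)·6 = 161/36
Expected profit = 161/36 − 10 = -199/36 ≈ -$5.53

-$5.53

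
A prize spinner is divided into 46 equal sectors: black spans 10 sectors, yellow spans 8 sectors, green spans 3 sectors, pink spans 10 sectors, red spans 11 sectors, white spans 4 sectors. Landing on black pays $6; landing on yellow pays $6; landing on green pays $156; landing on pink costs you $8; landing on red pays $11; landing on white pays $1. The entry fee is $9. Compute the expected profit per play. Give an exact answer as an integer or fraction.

E[payout] = (10/46)·6 + (8/46)·6 + (3/46)·156 + (10/46)·(-8) + (11/46)·11 + (4/46)·1 = 27/2
Expected profit = 27/2 − 9 = 9/2

9/2 dollars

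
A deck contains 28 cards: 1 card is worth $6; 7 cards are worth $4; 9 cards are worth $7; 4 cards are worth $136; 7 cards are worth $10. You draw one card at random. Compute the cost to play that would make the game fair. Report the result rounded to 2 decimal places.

$25.39

E[payout] = (1/28)·6 + (7/28)·4 + (9/28)·7 + (4/28)·136 + (7/28)·10 = 711/28
Fair fee = E[payout] = 711/28 ≈ $25.39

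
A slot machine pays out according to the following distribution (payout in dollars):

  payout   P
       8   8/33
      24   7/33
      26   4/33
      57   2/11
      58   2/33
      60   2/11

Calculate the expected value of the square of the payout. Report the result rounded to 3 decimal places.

1668.788

E[X²] = (8/33)·64 + (7/33)·576 + (4/33)·676 + (2/11)·3249 + (2/33)·3364 + (2/11)·3600
     = 55070/33 ≈ 1668.788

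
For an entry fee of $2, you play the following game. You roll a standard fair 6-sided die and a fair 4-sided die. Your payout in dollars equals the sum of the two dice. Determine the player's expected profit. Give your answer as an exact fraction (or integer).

Distribution of the sum of the two dice: 2 w.p. 1/24, 3 w.p. 1/12, 4 w.p. 1/8, 5 w.p. 1/6, 6 w.p. 1/6, 7 w.p. 1/6, …
E[payout] = (1/24)·2 + (1/12)·3 + (1/8)·4 + (1/6)·5 + (1/6)·6 + (1/6)·7 + (1/8)·8 + (1/12)·9 + (1/24)·10 = 6
Expected profit = 6 − 2 = 4

$4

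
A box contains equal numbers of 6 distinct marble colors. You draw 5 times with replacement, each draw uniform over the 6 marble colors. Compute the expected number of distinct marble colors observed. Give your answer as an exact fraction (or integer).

4651/1296

Let Xⱼ=1 if type j appears at least once. P(Xⱼ=1) = 1 − ((6−1)/6)^5 = 4651/7776.
E[#distinct] = 6·4651/7776 = 4651/1296.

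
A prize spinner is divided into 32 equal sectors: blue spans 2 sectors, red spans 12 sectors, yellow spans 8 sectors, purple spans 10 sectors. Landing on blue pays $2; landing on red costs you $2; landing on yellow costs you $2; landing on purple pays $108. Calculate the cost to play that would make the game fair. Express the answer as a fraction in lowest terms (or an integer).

E[payout] = (2/32)·2 + (12/32)·(-2) + (8/32)·(-2) + (10/32)·108 = 261/8
Fair fee = E[payout] = 261/8

261/8 dollars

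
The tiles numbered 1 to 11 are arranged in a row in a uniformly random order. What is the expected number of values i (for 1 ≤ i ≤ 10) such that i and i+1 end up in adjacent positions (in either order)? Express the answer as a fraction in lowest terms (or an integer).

20/11

For each i ∈ {1,…,10}, let Xᵢ = 1 if i and i+1 are adjacent. P(Xᵢ=1) = 2·(11−1)!/11! = 2/11.
By linearity, E[ΣXᵢ] = (10)·(2/11) = 20/11.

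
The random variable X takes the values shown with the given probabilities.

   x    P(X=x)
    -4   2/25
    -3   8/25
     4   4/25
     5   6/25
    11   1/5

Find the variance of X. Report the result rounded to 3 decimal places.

29.302

E[X] = (2/25)·(-4) + (8/25)·(-3) + (4/25)·4 + (6/25)·5 + (1/5)·11 = 69/25
E[X²] = (2/25)·16 + (8/25)·9 + (4/25)·16 + (6/25)·25 + (1/5)·121 = 923/25
Var(X) = 923/25 − (69/25)² = 18314/625 ≈ 29.302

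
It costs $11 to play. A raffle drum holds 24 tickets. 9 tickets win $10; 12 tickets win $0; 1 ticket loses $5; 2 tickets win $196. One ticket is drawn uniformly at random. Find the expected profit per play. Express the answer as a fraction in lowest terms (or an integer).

E[payout] = (9/24)·10 + (12/24)·0 + (1/24)·(-5) + (2/24)·196 = 159/8
Expected profit = 159/8 − 11 = 71/8

71/8 dollars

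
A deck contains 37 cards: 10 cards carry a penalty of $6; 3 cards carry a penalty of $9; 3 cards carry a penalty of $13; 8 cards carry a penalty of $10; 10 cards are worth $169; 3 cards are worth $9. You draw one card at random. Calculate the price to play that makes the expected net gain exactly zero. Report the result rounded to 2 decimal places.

E[payout] = (10/37)·(-6) + (3/37)·(-9) + (3/37)·(-13) + (8/37)·(-10) + (10/37)·169 + (3/37)·9 = 1511/37
Fair fee = E[payout] = 1511/37 ≈ $40.84

$40.84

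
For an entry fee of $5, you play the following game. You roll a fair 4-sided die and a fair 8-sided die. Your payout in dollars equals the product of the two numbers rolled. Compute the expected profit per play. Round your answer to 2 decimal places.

$6.25

Distribution of the product of the two numbers rolled: 1 w.p. 1/32, 2 w.p. 1/16, 3 w.p. 1/16, 4 w.p. 3/32, 5 w.p. 1/32, 6 w.p. 3/32, …
E[payout] = (1/32)·1 + (1/16)·2 + (1/16)·3 + (3/32)·4 + (1/32)·5 + (3/32)·6 + (1/32)·7 + (3/32)·8 + (1/32)·9 + (1/32)·10 + (3/32)·12 + (1/32)·14 + (1/32)·15 + (1/16)·16 + (1/32)·18 + (1/32)·20 + (1/32)·21 + (1/16)·24 + (1/32)·28 + (1/32)·32 = 45/4
Expected profit = 45/4 − 5 = 25/4 ≈ $6.25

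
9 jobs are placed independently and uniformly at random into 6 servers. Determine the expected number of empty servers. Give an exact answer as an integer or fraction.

1953125/1679616

Let Xⱼ=1 if server j is empty. P(Xⱼ=1) = ((6-1)/6)^9 = 1953125/10077696.
By linearity, E[#empty] = 6·1953125/10077696 = 1953125/1679616.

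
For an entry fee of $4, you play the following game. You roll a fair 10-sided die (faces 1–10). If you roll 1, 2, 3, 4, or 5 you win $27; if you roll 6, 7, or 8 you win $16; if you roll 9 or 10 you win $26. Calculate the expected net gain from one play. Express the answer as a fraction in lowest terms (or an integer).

39/2 dollars

E[payout] = (3/10)·16 + (1/5)·26 + (1/2)·27 = 47/2
Expected profit = 47/2 − 4 = 39/2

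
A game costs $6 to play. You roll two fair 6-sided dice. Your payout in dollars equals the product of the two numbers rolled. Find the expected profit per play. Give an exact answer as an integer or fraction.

25/4 dollars

Distribution of the product of the two numbers rolled: 1 w.p. 1/36, 2 w.p. 1/18, 3 w.p. 1/18, 4 w.p. 1/12, 5 w.p. 1/18, 6 w.p. 1/9, …
E[payout] = (1/36)·1 + (1/18)·2 + (1/18)·3 + (1/12)·4 + (1/18)·5 + (1/9)·6 + (1/18)·8 + (1/36)·9 + (1/18)·10 + (1/9)·12 + (1/18)·15 + (1/36)·16 + (1/18)·18 + (1/18)·20 + (1/18)·24 + (1/36)·25 + (1/18)·30 + (1/36)·36 = 49/4
Expected profit = 49/4 − 6 = 25/4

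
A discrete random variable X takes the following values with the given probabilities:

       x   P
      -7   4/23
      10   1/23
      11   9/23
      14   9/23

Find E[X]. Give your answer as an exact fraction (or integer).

9

E[X] = (4/23)·(-7) + (1/23)·10 + (9/23)·11 + (9/23)·14
     = 9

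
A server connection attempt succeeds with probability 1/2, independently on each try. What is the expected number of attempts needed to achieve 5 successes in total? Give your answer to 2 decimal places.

By linearity (sum of 5 independent geometric waits), E[trials] = 5/p = 5/(1/2) = 10.
≈ 10.00

10.00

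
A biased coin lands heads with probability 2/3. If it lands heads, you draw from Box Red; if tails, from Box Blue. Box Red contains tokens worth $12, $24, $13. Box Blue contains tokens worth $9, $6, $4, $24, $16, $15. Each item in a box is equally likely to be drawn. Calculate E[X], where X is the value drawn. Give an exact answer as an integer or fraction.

$15

E[X | Box Red] = (12 + 24 + 13)/3 = 49/3
E[X | Box Blue] = (9 + 6 + 4 + 24 + 16 + 15)/6 = 37/3
E[X] = (2/3)·49/3 + (1/3)·37/3 = 15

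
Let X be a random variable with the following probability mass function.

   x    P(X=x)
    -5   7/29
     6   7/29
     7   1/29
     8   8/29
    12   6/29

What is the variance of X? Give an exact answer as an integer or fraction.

E[X] = (7/29)·(-5) + (7/29)·6 + (1/29)·7 + (8/29)·8 + (6/29)·12 = 150/29
E[X²] = (7/29)·25 + (7/29)·36 + (1/29)·49 + (8/29)·64 + (6/29)·144 = 1852/29
Var(X) = 1852/29 − (150/29)² = 31208/841

31208/841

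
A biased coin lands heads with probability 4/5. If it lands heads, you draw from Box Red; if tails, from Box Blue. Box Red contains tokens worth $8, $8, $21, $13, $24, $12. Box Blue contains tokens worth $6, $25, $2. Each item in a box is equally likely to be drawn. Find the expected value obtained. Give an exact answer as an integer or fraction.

E[X | Box Red] = (8 + 8 + 21 + 13 + 24 + 12)/6 = 43/3
E[X | Box Blue] = (6 + 25 + 2)/3 = 11
E[X] = (4/5)·43/3 + (1/5)·11 = 41/3

41/3 dollars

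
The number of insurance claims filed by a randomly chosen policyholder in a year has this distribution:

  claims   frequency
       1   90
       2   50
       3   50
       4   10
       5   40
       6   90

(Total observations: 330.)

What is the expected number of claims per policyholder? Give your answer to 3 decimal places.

Total = 330, so P(claims=1) = 90/330, etc.
E[X] = (3/11)·1 + (5/33)·2 + (5/33)·3 + (1/33)·4 + (4/33)·5 + (3/11)·6
     = 112/33 ≈ 3.394

3.394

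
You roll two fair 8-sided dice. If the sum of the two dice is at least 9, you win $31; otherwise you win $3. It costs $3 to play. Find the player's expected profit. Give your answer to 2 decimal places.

$15.75

E[payout] = (7/16)·3 + (9/16)·31 = 75/4
Expected profit = 75/4 − 3 = 63/4 ≈ $15.75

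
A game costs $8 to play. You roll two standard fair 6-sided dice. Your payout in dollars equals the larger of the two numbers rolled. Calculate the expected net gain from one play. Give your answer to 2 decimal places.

Distribution of the larger of the two numbers rolled: 1 w.p. 1/36, 2 w.p. 1/12, 3 w.p. 5/36, 4 w.p. 7/36, 5 w.p. 1/4, 6 w.p. 11/36
E[payout] = (1/36)·1 + (1/12)·2 + (5/36)·3 + (7/36)·4 + (1/4)·5 + (11/36)·6 = 161/36
Expected profit = 161/36 − 8 = -127/36 ≈ -$3.53

-$3.53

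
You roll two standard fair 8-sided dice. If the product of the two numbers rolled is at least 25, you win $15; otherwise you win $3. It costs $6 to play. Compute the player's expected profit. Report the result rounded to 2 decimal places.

E[payout] = (11/16)·3 + (5/16)·15 = 27/4
Expected profit = 27/4 − 6 = 3/4 ≈ $0.75

$0.75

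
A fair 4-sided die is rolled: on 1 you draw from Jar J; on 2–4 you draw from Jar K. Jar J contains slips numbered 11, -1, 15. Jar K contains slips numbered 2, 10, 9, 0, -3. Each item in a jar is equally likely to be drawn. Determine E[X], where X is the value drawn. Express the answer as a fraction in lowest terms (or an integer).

E[X | Jar J] = (11 − 1 + 15)/3 = 25/3
E[X | Jar K] = (2 + 10 + 9 + 0 − 3)/5 = 18/5
E[X] = (1/4)·25/3 + (3/4)·18/5 = 287/60

287/60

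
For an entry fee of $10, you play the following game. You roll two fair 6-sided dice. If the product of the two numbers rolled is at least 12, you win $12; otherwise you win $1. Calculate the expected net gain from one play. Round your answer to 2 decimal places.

-$3.81

E[payout] = (19/36)·1 + (17/36)·12 = 223/36
Expected profit = 223/36 − 10 = -137/36 ≈ -$3.81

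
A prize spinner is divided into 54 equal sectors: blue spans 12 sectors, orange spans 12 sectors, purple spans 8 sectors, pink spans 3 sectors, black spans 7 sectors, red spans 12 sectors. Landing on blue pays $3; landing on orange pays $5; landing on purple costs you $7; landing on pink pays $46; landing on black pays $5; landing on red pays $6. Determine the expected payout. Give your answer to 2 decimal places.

$5.28

E[payout] = (12/54)·3 + (12/54)·5 + (8/54)·(-7) + (3/54)·46 + (7/54)·5 + (12/54)·6 = 95/18
≈ $5.28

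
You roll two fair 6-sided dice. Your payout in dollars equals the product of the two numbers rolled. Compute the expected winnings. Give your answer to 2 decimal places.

Distribution of the product of the two numbers rolled: 1 w.p. 1/36, 2 w.p. 1/18, 3 w.p. 1/18, 4 w.p. 1/12, 5 w.p. 1/18, 6 w.p. 1/9, …
E[payout] = (1/36)·1 + (1/18)·2 + (1/18)·3 + (1/12)·4 + (1/18)·5 + (1/9)·6 + (1/18)·8 + (1/36)·9 + (1/18)·10 + (1/9)·12 + (1/18)·15 + (1/36)·16 + (1/18)·18 + (1/18)·20 + (1/18)·24 + (1/36)·25 + (1/18)·30 + (1/36)·36 = 49/4
≈ $12.25

$12.25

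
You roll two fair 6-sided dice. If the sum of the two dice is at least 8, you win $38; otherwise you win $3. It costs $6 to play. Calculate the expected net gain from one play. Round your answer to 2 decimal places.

$11.58

E[payout] = (7/12)·3 + (5/12)·38 = 211/12
Expected profit = 211/12 − 6 = 139/12 ≈ $11.58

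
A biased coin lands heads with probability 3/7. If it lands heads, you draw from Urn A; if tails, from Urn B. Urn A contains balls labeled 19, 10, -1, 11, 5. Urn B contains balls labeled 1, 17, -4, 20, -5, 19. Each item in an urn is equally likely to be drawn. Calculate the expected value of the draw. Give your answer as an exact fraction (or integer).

292/35

E[X | Urn A] = (19 + 10 − 1 + 11 + 5)/5 = 44/5
E[X | Urn B] = (1 + 17 − 4 + 20 − 5 + 19)/6 = 8
E[X] = (3/7)·44/5 + (4/7)·8 = 292/35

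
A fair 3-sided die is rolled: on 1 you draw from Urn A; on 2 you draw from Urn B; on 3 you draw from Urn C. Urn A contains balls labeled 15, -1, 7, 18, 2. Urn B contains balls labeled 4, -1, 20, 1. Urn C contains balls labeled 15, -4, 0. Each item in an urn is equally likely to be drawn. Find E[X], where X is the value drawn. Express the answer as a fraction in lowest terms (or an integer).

268/45

E[X | Urn A] = (15 − 1 + 7 + 18 + 2)/5 = 41/5
E[X | Urn B] = (4 − 1 + 20 + 1)/4 = 6
E[X | Urn C] = (15 − 4 + 0)/3 = 11/3
E[X] = (1/3)·41/5 + (1/3)·6 + (1/3)·11/3 = 268/45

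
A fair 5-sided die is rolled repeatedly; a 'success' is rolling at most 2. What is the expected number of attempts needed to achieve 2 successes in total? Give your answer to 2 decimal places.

5.00

By linearity (sum of 2 independent geometric waits), E[trials] = 2/p = 2/(2/5) = 5.
≈ 5.00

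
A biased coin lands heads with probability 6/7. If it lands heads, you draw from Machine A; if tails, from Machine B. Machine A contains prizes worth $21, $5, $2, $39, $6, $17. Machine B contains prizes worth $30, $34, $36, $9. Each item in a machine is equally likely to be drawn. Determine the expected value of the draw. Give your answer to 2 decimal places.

$16.75

E[X | Machine A] = (21 + 5 + 2 + 39 + 6 + 17)/6 = 15
E[X | Machine B] = (30 + 34 + 36 + 9)/4 = 109/4
E[X] = (6/7)·15 + (1/7)·109/4 = 67/4 ≈ 16.75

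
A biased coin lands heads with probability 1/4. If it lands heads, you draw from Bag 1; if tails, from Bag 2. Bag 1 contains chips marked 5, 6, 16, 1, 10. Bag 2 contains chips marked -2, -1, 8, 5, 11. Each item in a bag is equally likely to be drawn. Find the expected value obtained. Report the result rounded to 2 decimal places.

5.05

E[X | Bag 1] = (5 + 6 + 16 + 1 + 10)/5 = 38/5
E[X | Bag 2] = (-2 − 1 + 8 + 5 + 11)/5 = 21/5
E[X] = (1/4)·38/5 + (3/4)·21/5 = 101/20 ≈ 5.05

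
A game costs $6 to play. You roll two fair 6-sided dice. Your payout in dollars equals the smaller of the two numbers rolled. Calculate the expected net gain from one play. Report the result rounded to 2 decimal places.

Distribution of the smaller of the two numbers rolled: 1 w.p. 11/36, 2 w.p. 1/4, 3 w.p. 7/36, 4 w.p. 5/36, 5 w.p. 1/12, 6 w.p. 1/36
E[payout] = (11/36)·1 + (1/4)·2 + (7/36)·3 + (5/36)·4 + (1/12)·5 + (1/36)·6 = 91/36
Expected profit = 91/36 − 6 = -125/36 ≈ -$3.47

-$3.47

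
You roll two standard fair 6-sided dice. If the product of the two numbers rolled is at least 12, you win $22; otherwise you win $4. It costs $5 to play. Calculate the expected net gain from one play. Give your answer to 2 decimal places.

$7.50

E[payout] = (19/36)·4 + (17/36)·22 = 25/2
Expected profit = 25/2 − 5 = 15/2 ≈ $7.50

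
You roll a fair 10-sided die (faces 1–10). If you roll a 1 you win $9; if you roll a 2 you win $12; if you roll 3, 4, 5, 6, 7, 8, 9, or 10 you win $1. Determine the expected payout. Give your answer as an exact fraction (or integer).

E[payout] = (4/5)·1 + (1/10)·9 + (1/10)·12 = 29/10

29/10 dollars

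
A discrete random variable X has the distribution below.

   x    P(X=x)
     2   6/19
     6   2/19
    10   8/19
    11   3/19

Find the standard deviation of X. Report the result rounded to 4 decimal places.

E[X] = 137/19, E[X²] = 1259/19
Var(X) = E[X²] − (E[X])² = 1259/19 − 18769/361 = 5152/361
SD(X) = √(5152/361) ≈ 3.7778

3.7778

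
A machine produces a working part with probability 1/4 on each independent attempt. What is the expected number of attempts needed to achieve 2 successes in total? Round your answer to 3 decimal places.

8.000

By linearity (sum of 2 independent geometric waits), E[trials] = 2/p = 2/(1/4) = 8.
≈ 8.000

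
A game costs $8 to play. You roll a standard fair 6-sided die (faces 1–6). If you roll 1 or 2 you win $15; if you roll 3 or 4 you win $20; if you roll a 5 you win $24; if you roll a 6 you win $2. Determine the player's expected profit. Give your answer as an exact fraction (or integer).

$8

E[payout] = (1/6)·2 + (1/3)·15 + (1/3)·20 + (1/6)·24 = 16
Expected profit = 16 − 8 = 8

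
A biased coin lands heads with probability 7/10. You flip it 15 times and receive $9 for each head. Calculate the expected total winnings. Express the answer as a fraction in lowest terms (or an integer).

E[#heads] = 15·7/10 = 21/2 (linearity over flips).
E[winnings] = 9·21/2 = 189/2.

189/2 dollars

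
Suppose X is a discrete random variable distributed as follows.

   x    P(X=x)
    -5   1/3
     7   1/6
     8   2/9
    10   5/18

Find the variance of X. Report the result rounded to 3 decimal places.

E[X] = (1/3)·(-5) + (1/6)·7 + (2/9)·8 + (5/18)·10 = 73/18
E[X²] = (1/3)·25 + (1/6)·49 + (2/9)·64 + (5/18)·100 = 117/2
Var(X) = 117/2 − (73/18)² = 13625/324 ≈ 42.052

42.052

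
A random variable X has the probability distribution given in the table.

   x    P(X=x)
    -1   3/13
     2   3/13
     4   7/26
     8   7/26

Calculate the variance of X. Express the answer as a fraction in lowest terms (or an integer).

E[X] = (3/13)·(-1) + (3/13)·2 + (7/26)·4 + (7/26)·8 = 45/13
E[X²] = (3/13)·1 + (3/13)·4 + (7/26)·16 + (7/26)·64 = 295/13
Var(X) = 295/13 − (45/13)² = 1810/169

1810/169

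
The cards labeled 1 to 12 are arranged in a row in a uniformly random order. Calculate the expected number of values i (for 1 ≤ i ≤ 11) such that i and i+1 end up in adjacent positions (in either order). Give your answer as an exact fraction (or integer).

For each i ∈ {1,…,11}, let Xᵢ = 1 if i and i+1 are adjacent. P(Xᵢ=1) = 2·(12−1)!/12! = 2/12.
By linearity, E[ΣXᵢ] = (11)·(2/12) = 11/6.

11/6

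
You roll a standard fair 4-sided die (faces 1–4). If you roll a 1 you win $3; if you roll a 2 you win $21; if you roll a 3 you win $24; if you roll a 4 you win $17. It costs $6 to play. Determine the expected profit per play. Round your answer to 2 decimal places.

E[payout] = (1/4)·3 + (1/4)·17 + (1/4)·21 + (1/4)·24 = 65/4
Expected profit = 65/4 − 6 = 41/4 ≈ $10.25

$10.25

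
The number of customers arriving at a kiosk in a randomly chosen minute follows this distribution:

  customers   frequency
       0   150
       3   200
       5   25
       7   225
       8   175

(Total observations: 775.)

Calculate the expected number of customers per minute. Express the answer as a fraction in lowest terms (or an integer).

Total = 775, so P(customers=0) = 150/775, etc.
E[X] = (6/31)·0 + (8/31)·3 + (1/31)·5 + (9/31)·7 + (7/31)·8
     = 148/31

148/31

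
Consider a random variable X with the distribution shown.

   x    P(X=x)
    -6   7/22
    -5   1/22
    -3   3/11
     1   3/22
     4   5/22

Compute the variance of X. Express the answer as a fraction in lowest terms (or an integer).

1836/121

E[X] = (7/22)·(-6) + (1/22)·(-5) + (3/11)·(-3) + (3/22)·1 + (5/22)·4 = -21/11
E[X²] = (7/22)·36 + (1/22)·25 + (3/11)·9 + (3/22)·1 + (5/22)·16 = 207/11
Var(X) = 207/11 − (-21/11)² = 1836/121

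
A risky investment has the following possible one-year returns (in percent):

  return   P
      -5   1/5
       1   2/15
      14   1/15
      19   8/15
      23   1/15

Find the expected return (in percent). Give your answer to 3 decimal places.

11.733

E[X] = (1/5)·(-5) + (2/15)·1 + (1/15)·14 + (8/15)·19 + (1/15)·23
     = 176/15 ≈ 11.733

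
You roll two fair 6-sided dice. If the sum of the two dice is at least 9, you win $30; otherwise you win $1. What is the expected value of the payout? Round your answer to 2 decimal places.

E[payout] = (13/18)·1 + (5/18)·30 = 163/18
≈ $9.06

$9.06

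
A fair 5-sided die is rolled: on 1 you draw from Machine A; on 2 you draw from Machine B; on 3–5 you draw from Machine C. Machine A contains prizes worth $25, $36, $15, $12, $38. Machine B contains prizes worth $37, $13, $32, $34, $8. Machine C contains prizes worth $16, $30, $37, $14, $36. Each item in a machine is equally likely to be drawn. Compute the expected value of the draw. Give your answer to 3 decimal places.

$25.960

E[X | Machine A] = (25 + 36 + 15 + 12 + 38)/5 = 126/5
E[X | Machine B] = (37 + 13 + 32 + 34 + 8)/5 = 124/5
E[X | Machine C] = (16 + 30 + 37 + 14 + 36)/5 = 133/5
E[X] = (1/5)·126/5 + (1/5)·124/5 + (3/5)·133/5 = 649/25 ≈ 25.960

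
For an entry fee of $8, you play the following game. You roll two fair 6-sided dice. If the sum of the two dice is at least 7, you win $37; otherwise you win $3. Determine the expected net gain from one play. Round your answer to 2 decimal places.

$14.83

E[payout] = (5/12)·3 + (7/12)·37 = 137/6
Expected profit = 137/6 − 8 = 89/6 ≈ $14.83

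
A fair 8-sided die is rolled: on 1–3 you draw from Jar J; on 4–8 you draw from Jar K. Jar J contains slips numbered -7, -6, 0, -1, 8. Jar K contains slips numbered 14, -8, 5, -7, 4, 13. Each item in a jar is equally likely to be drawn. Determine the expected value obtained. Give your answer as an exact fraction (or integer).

139/80

E[X | Jar J] = (-7 − 6 + 0 − 1 + 8)/5 = -6/5
E[X | Jar K] = (14 − 8 + 5 − 7 + 4 + 13)/6 = 7/2
E[X] = (3/8)·(-6/5) + (5/8)·7/2 = 139/80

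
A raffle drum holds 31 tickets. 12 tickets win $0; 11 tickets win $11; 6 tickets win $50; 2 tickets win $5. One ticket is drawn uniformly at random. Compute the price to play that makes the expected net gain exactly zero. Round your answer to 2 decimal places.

$13.90

E[payout] = (12/31)·0 + (11/31)·11 + (6/31)·50 + (2/31)·5 = 431/31
Fair fee = E[payout] = 431/31 ≈ $13.90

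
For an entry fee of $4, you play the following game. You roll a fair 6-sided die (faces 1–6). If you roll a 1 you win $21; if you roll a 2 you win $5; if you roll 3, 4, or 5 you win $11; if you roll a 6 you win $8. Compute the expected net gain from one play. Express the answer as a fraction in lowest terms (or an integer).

E[payout] = (1/6)·5 + (1/6)·8 + (1/2)·11 + (1/6)·21 = 67/6
Expected profit = 67/6 − 4 = 43/6

43/6 dollars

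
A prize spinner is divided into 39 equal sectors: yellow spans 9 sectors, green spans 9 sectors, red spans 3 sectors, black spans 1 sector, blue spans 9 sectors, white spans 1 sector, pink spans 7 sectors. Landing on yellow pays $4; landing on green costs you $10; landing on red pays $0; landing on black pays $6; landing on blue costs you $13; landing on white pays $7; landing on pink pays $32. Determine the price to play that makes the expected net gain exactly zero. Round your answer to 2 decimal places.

$1.69

E[payout] = (9/39)·4 + (9/39)·(-10) + (3/39)·0 + (1/39)·6 + (9/39)·(-13) + (1/39)·7 + (7/39)·32 = 22/13
Fair fee = E[payout] = 22/13 ≈ $1.69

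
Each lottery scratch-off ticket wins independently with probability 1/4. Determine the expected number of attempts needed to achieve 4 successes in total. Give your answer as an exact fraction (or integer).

By linearity (sum of 4 independent geometric waits), E[trials] = 4/p = 4/(1/4) = 16.

16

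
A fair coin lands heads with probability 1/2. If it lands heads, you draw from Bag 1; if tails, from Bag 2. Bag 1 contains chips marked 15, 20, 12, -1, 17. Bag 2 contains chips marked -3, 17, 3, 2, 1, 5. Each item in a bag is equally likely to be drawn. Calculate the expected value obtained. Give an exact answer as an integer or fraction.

E[X | Bag 1] = (15 + 20 + 12 − 1 + 17)/5 = 63/5
E[X | Bag 2] = (-3 + 17 + 3 + 2 + 1 + 5)/6 = 25/6
E[X] = (1/2)·63/5 + (1/2)·25/6 = 503/60

503/60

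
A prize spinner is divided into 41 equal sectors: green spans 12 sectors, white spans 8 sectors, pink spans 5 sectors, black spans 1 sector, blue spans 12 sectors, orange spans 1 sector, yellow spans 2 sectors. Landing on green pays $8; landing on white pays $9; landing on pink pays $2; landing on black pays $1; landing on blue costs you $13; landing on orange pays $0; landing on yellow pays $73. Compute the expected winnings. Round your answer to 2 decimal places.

$4.12

E[payout] = (12/41)·8 + (8/41)·9 + (5/41)·2 + (1/41)·1 + (12/41)·(-13) + (1/41)·0 + (2/41)·73 = 169/41
≈ $4.12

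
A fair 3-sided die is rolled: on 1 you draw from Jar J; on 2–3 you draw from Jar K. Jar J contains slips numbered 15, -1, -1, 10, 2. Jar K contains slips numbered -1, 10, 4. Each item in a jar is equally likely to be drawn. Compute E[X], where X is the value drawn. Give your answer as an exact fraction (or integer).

E[X | Jar J] = (15 − 1 − 1 + 10 + 2)/5 = 5
E[X | Jar K] = (-1 + 10 + 4)/3 = 13/3
E[X] = (1/3)·5 + (2/3)·13/3 = 41/9

41/9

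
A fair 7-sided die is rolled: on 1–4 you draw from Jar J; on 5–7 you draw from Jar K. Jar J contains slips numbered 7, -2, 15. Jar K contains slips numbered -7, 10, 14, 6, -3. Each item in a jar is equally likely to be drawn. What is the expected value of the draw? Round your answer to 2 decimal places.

E[X | Jar J] = (7 − 2 + 15)/3 = 20/3
E[X | Jar K] = (-7 + 10 + 14 + 6 − 3)/5 = 4
E[X] = (4/7)·20/3 + (3/7)·4 = 116/21 ≈ 5.52

5.52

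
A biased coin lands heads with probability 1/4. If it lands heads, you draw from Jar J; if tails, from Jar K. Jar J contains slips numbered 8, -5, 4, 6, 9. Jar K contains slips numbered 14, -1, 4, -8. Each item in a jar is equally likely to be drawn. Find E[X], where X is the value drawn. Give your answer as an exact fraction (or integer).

223/80

E[X | Jar J] = (8 − 5 + 4 + 6 + 9)/5 = 22/5
E[X | Jar K] = (14 − 1 + 4 − 8)/4 = 9/4
E[X] = (1/4)·22/5 + (3/4)·9/4 = 223/80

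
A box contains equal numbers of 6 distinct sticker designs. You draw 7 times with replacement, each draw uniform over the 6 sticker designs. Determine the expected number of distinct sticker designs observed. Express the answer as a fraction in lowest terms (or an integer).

201811/46656

Let Xⱼ=1 if type j appears at least once. P(Xⱼ=1) = 1 − ((6−1)/6)^7 = 201811/279936.
E[#distinct] = 6·201811/279936 = 201811/46656.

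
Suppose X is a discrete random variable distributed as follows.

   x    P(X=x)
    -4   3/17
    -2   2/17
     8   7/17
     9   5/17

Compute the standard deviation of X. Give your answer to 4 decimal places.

E[X] = 5, E[X²] = 909/17
Var(X) = E[X²] − (E[X])² = 909/17 − 25 = 484/17
SD(X) = √(484/17) ≈ 5.3358

5.3358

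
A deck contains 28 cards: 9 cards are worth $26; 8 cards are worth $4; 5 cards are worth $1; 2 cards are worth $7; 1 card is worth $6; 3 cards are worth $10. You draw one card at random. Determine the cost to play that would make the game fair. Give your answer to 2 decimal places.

$11.46

E[payout] = (9/28)·26 + (8/28)·4 + (5/28)·1 + (2/28)·7 + (1/28)·6 + (3/28)·10 = 321/28
Fair fee = E[payout] = 321/28 ≈ $11.46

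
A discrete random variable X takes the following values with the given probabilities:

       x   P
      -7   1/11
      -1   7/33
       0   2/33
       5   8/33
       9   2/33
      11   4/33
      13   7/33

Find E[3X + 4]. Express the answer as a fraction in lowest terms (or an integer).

E[3x+4] = (1/11)·(-17) + (7/33)·1 + (2/33)·4 + (8/33)·19 + (2/33)·31 + (4/33)·37 + (7/33)·43
     = 19

19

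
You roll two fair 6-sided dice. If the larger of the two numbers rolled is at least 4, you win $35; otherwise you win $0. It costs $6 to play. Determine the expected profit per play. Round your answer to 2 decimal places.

E[payout] = (1/4)·0 + (3/4)·35 = 105/4
Expected profit = 105/4 − 6 = 81/4 ≈ $20.25

$20.25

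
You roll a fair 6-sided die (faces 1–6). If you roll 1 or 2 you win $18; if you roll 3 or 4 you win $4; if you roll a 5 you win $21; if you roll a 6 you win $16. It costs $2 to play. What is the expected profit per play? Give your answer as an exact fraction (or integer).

23/2 dollars

E[payout] = (1/3)·4 + (1/6)·16 + (1/3)·18 + (1/6)·21 = 27/2
Expected profit = 27/2 − 2 = 23/2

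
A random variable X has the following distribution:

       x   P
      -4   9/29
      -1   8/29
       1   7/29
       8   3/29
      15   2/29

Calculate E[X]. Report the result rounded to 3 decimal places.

E[X] = (9/29)·(-4) + (8/29)·(-1) + (7/29)·1 + (3/29)·8 + (2/29)·15
     = 17/29 ≈ 0.586

0.586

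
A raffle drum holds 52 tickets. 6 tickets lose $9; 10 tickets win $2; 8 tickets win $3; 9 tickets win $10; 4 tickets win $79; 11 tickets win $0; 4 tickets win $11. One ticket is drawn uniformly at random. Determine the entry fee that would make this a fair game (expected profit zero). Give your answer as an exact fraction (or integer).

110/13 dollars

E[payout] = (6/52)·(-9) + (10/52)·2 + (8/52)·3 + (9/52)·10 + (4/52)·79 + (11/52)·0 + (4/52)·11 = 110/13
Fair fee = E[payout] = 110/13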